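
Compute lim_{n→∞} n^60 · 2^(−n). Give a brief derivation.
lim = 0

Exponentials with base > 1 dominate every fixed polynomial: for any fixed c, n^c / 2^n → 0 as n → ∞ (e.g. by the ratio test, or by writing 2^n = e^(n ln 2) and noting e^(n ln 2) / n^c → ∞). Hence n^60 · 2^(−n) = n^60 / 2^n → 0.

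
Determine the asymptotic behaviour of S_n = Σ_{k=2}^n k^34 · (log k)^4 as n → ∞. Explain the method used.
S_n ~ n^35 · (log n)^4 / 35

By integral comparison, S_n = ∫_1^n x^34 · (log x)^4 dx + O(n^34 · (log n)^4). For the integral, the leading term of ∫_1^n x^34 (log x)^4 dx is n^35/35 · (log n)^4 (by repeated integration by parts; each step lowers the log-exponent and produces a relatively O(1/log n) correction). Hence S_n ~ n^35 · (log n)^4 / 35.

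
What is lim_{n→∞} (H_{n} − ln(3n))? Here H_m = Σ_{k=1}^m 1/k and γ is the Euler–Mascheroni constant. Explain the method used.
lim = −ln 3 + γ

By Euler-Maclaurin, H_m = ln m + γ + O(1/m). So
  H_{n} − ln(3n) = ln(n) + γ − ln(3n) + O(1/n)
                       = ln(1/3) + γ + O(1/n).
Hence the limit is ln(1/3) + γ.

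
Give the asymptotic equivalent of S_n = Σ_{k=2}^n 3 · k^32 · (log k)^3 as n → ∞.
S_n ~ n^33 · (log n)^3 / 11

By integral comparison, S_n = ∫_1^n 3 · x^32 · (log x)^3 dx + O(n^32 · (log n)^3). For the integral, the leading term of ∫_1^n x^32 (log x)^3 dx is n^33/33 · (log n)^3 (by repeated integration by parts; each step lowers the log-exponent and produces a relatively O(1/log n) correction). Hence S_n ~ n^33 · (log n)^3 / 11.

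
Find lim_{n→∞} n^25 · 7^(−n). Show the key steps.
lim = 0

Exponentials with base > 1 dominate every fixed polynomial: for any fixed c, n^c / 7^n → 0 as n → ∞ (e.g. by the ratio test, or by writing 7^n = e^(n ln 7) and noting e^(n ln 7) / n^c → ∞). Hence n^25 · 7^(−n) = n^25 / 7^n → 0.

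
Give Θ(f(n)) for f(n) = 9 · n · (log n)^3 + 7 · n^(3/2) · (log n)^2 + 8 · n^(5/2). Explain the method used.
f(n) ∈ Θ(n^(5/2))

Compare the terms by growth order. For large n, n^a · (log n)^b dominates n^a' · (log n)^b' iff a > a', or (a = a' and b > b'). Ranking the 3 terms shows the dominant one is 8 · n^(5/2). Hence f(n) ∈ Θ(n^(5/2)).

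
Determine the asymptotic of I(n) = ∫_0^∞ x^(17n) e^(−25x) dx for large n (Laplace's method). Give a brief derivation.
I(n) ~ (sqrt(2π·17n) / 25) · (17n/(25e))^(17n)

Write the integrand as exp(17n ln x − 25x) and set f(x) = 17n ln x − 25x. Then f'(x) = 17n/x − 25 = 0 at x* = 17n/25, and f''(x*) = −17n/x*^2 = −25^2/(17n). Laplace's method (interior maximum) gives
  I(n) ~ e^(f(x*)) · sqrt(2π / |f''(x*)|)
        = exp(17n ln(17n/25) − 17n) · sqrt(2π · 17n / 25^2)
        = (17n/25)^(17n) e^(−17n) · sqrt(2π·17n) / 25
        = (sqrt(2π·17n) / 25) · (17n/(25e))^(17n).
This matches Γ(17n+1)/25^(17n+1) with Stirling applied to Γ.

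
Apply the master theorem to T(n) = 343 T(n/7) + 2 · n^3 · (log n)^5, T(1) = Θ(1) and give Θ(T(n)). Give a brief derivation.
T(n) = Θ(n^3 · (log n)^6)

Here log_7 343 = 3 and f(n) = 2 · n^3 · (log n)^5 = Θ(n^(log_7 343) · (log n)^5). This is the extended Case 2 of the master theorem (f matches the critical exponent up to log factors), giving T(n) = Θ(n^(log_7 343) · (log n)^(5+1)) = Θ(n^3 · (log n)^6).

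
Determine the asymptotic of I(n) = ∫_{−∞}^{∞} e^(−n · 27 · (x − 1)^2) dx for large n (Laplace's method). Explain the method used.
I(n) = sqrt(π/(27n))

Here φ(x) = 27 · (x − 1)^2 has its unique minimum at x* = 1 with φ(x*) = 0 and φ''(x*) = 54. Laplace's method gives
  I(n) ~ e^(−n φ(x*)) · sqrt(2π / (n · φ''(x*))) = sqrt(2π / (54n)) = sqrt(π/(27n)).
This is exact: substituting u = (x − 1)·sqrt(27n) gives I(n) = (1/sqrt(27n)) ∫_{−∞}^{∞} e^(−u^2) du = sqrt(π/(27n)).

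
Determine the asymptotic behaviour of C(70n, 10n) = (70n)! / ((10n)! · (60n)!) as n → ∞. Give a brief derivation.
C(70n, 10n) ~ (823543/46656)^(10n) · sqrt(7/(12π·10n))

Write N = 10n. Apply Stirling to each factorial:
  (7N)! ~ sqrt(2π·7N) · (7N/e)^(7N),
  N! ~ sqrt(2π N) · (N/e)^N,
  (6N)! ~ sqrt(2π·6N) · (6N/e)^(6N).
The exponential factors combine to (7N)^(7N) / (N^N · (6N)^(6N)) = 7^(7N)/6^(6N) = (7^7/6^6)^N = (823543/46656)^N.
The square-root prefactors combine to sqrt(2π·7N) / (sqrt(2π N)·sqrt(2π·6N)) = sqrt(7 / (2π·6·N)) = sqrt(7/(12π·10n)).
Substituting N = 10n: C(70n, 10n) ~ (823543/46656)^(10n) · sqrt(7/(12π·10n)).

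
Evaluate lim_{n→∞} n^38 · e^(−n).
lim = 0

Exponentials with base > 1 dominate every fixed polynomial: for any fixed c, n^c / e^n → 0 as n → ∞ (e.g. by the ratio test, or since e^n grows faster than any power of n). Hence n^38 · e^(−n) = n^38 / e^n → 0.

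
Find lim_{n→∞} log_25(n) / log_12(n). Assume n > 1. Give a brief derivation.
lim = ln(12) / ln(25) = log_25(12)

Change of base: log_25(n) = ln n / ln 25 and log_12(n) = ln n / ln 12. The ratio is (ln n / ln 25) · (ln 12 / ln n) = ln 12 / ln 25, a constant independent of n. So the limit is ln 12 / ln 25 = log_25(12).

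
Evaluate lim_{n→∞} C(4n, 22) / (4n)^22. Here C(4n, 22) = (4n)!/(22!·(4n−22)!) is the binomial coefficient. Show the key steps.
lim = 1/22! = 1/1124000727777607680000

With N = 4n → ∞: C(N, 22) / N^22 = [N(N−1)…(N−21)] / (22! · N^22) = (1/22!) · 1 · (1 − 1/(4n)) · … · (1 − 21/(4n)). Each factor → 1 as N → ∞, so the limit is 1/22! = 1/1124000727777607680000.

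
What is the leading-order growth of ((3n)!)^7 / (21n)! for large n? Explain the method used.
((3n)!)^7/(21n)! ~ ((2π·3n)^(6/2) / sqrt(7)) · 7^(−7·3n)  →  0

Write N = 3n. Stirling: N! ~ sqrt(2π N)(N/e)^N and (7N)! ~ sqrt(2π·7N)·(7N/e)^(7N).
  (N!)^7/(7N)! ~ (2π N)^(7/2) (N/e)^(7N) / [sqrt(2π·7N) (7N/e)^(7N)]
     = (2π N)^(7/2) / sqrt(2π·7N) · (N/(7N))^(7N)
     = (2π N)^((7−1)/2) / sqrt(7) · 7^(−7N).
Since 7^7 > 1, the factor 7^(−7N) decays exponentially, so the ratio → 0. Substituting N = 3n gives the stated form.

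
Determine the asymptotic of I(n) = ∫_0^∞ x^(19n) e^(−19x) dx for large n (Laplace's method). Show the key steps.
I(n) ~ (sqrt(2π·19n) / 19) · (19n/(19e))^(19n)

Write the integrand as exp(19n ln x − 19x) and set f(x) = 19n ln x − 19x. Then f'(x) = 19n/x − 19 = 0 at x* = 19n/19, and f''(x*) = −19n/x*^2 = −19^2/(19n). Laplace's method (interior maximum) gives
  I(n) ~ e^(f(x*)) · sqrt(2π / |f''(x*)|)
        = exp(19n ln(19n/19) − 19n) · sqrt(2π · 19n / 19^2)
        = (19n/19)^(19n) e^(−19n) · sqrt(2π·19n) / 19
        = (sqrt(2π·19n) / 19) · (19n/(19e))^(19n).
This matches Γ(19n+1)/19^(19n+1) with Stirling applied to Γ.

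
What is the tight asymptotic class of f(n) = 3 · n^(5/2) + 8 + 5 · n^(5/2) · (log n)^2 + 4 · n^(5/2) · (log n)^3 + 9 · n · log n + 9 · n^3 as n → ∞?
f(n) ∈ Θ(n^3)

Compare the terms by growth order. For large n, n^a · (log n)^b dominates n^a' · (log n)^b' iff a > a', or (a = a' and b > b'). Ranking the 6 terms shows the dominant one is 9 · n^3. Hence f(n) ∈ Θ(n^3).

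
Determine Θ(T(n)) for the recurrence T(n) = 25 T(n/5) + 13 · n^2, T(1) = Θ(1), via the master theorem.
T(n) = Θ(n^2 log n)

log_5 25 = 2, and f(n) = 13 · n^2 = Θ(n^(log_5 25)). This is Case 2 of the master theorem: T(n) = Θ(f(n) · log n) = Θ(n^2 log n).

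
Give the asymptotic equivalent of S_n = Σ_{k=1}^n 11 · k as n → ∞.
S_n ~ 11 · n^2 / 2

By integral comparison (Euler-Maclaurin), Σ_{k=1}^n 11 · k = 11 · ∫_0^n x^1 dx + O(n) = 11 · n^2/2 + O(n). (Equivalently, Faulhaber's formula gives the same leading term.)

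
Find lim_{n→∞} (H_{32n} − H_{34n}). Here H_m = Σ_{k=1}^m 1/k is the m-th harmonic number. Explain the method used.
lim = ln(32/34) = ln(16/17)

Euler-Maclaurin gives H_m = ln m + γ + 1/(2m) + O(1/m^2). The γ and O(1/m) terms cancel in the difference:
  H_{32n} − H_{34n} = ln(32n) − ln(34n) + O(1/n) = ln(32/34) + O(1/n).
Hence the limit is ln(32/34) = ln(16/17).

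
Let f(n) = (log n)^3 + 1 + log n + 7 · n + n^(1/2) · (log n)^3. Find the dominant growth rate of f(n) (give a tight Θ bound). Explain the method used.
f(n) ∈ Θ(n)

Compare the terms by growth order. For large n, n^a · (log n)^b dominates n^a' · (log n)^b' iff a > a', or (a = a' and b > b'). Ranking the 5 terms shows the dominant one is 7 · n. Hence f(n) ∈ Θ(n).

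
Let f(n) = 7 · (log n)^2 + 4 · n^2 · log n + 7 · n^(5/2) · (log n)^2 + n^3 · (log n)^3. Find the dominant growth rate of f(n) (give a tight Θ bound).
f(n) ∈ Θ(n^3 · (log n)^3)

Compare the terms by growth order. For large n, n^a · (log n)^b dominates n^a' · (log n)^b' iff a > a', or (a = a' and b > b'). Ranking the 4 terms shows the dominant one is n^3 · (log n)^3. Hence f(n) ∈ Θ(n^3 · (log n)^3).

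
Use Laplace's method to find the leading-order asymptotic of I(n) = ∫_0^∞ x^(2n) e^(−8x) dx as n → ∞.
I(n) ~ (sqrt(2π·2n) / 8) · (2n/(8e))^(2n)

Write the integrand as exp(2n ln x − 8x) and set f(x) = 2n ln x − 8x. Then f'(x) = 2n/x − 8 = 0 at x* = 2n/8, and f''(x*) = −2n/x*^2 = −8^2/(2n). Laplace's method (interior maximum) gives
  I(n) ~ e^(f(x*)) · sqrt(2π / |f''(x*)|)
        = exp(2n ln(2n/8) − 2n) · sqrt(2π · 2n / 8^2)
        = (2n/8)^(2n) e^(−2n) · sqrt(2π·2n) / 8
        = (sqrt(2π·2n) / 8) · (2n/(8e))^(2n).
This matches Γ(2n+1)/8^(2n+1) with Stirling applied to Γ.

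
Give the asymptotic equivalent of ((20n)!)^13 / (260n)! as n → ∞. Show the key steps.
((20n)!)^13/(260n)! ~ ((2π·20n)^(12/2) / sqrt(13)) · 13^(−13·20n)  →  0

Write N = 20n. Stirling: N! ~ sqrt(2π N)(N/e)^N and (13N)! ~ sqrt(2π·13N)·(13N/e)^(13N).
  (N!)^13/(13N)! ~ (2π N)^(13/2) (N/e)^(13N) / [sqrt(2π·13N) (13N/e)^(13N)]
     = (2π N)^(13/2) / sqrt(2π·13N) · (N/(13N))^(13N)
     = (2π N)^((13−1)/2) / sqrt(13) · 13^(−13N).
Since 13^13 > 1, the factor 13^(−13N) decays exponentially, so the ratio → 0. Substituting N = 20n gives the stated form.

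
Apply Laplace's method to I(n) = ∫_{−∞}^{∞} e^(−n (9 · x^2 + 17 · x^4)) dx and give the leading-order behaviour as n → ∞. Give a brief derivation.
I(n) ~ sqrt(π/(9n))

φ(x) = 9 · x^2 + 17 · x^4 has its unique global minimum at x* = 0 (since φ'(x) = 18x + 68x^3 = 0 only at x = 0 for real x with both coefficients positive, and φ → ∞ as |x| → ∞). At x* = 0, φ(0) = 0 and φ''(0) = 18. Laplace's method then gives
  I(n) ~ sqrt(2π / (n · φ''(0))) · e^(−n φ(0)) = sqrt(2π / (18n)) = sqrt(π/(9n)).
The 17 · x^4 term contributes only at subleading order (an O(1/n) relative correction).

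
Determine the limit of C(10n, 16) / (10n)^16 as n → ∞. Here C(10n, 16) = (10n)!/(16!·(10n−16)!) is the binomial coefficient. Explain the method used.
lim = 1/16! = 1/20922789888000

With N = 10n → ∞: C(N, 16) / N^16 = [N(N−1)…(N−15)] / (16! · N^16) = (1/16!) · 1 · (1 − 1/(10n)) · … · (1 − 15/(10n)). Each factor → 1 as N → ∞, so the limit is 1/16! = 1/20922789888000.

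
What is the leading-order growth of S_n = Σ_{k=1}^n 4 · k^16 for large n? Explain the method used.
S_n ~ 4 · n^17 / 17

By integral comparison (Euler-Maclaurin), Σ_{k=1}^n 4 · k^16 = 4 · ∫_0^n x^16 dx + O(n^16) = 4 · n^17/17 + O(n^16). (Equivalently, Faulhaber's formula gives the same leading term.)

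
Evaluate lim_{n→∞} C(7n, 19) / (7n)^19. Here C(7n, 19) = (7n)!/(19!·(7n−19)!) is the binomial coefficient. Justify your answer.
lim = 1/19! = 1/121645100408832000

With N = 7n → ∞: C(N, 19) / N^19 = [N(N−1)…(N−18)] / (19! · N^19) = (1/19!) · 1 · (1 − 1/(7n)) · … · (1 − 18/(7n)). Each factor → 1 as N → ∞, so the limit is 1/19! = 1/121645100408832000.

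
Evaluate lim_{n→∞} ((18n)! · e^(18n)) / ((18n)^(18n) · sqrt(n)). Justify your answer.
lim = sqrt(2π·18)

Stirling: (18n)! ~ sqrt(2π·18n) · (18n/e)^(18n). Hence
  (18n)! · e^(18n) / (18n)^(18n) ~ sqrt(2π·18n).
Dividing by sqrt(n): sqrt(2π·18n) / sqrt(n) = sqrt(2π·18) · n^((1−1)/2), so the limit is sqrt(2π·18).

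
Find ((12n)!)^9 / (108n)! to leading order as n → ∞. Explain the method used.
((12n)!)^9/(108n)! ~ ((2π·12n)^(8/2) / 3) · 9^(−9·12n)  →  0

Write N = 12n. Stirling: N! ~ sqrt(2π N)(N/e)^N and (9N)! ~ sqrt(2π·9N)·(9N/e)^(9N).
  (N!)^9/(9N)! ~ (2π N)^(9/2) (N/e)^(9N) / [sqrt(2π·9N) (9N/e)^(9N)]
     = (2π N)^(9/2) / sqrt(2π·9N) · (N/(9N))^(9N)
     = (2π N)^((9−1)/2) / 3 · 9^(−9N).
Since 9^9 > 1, the factor 9^(−9N) decays exponentially, so the ratio → 0. Substituting N = 12n gives the stated form.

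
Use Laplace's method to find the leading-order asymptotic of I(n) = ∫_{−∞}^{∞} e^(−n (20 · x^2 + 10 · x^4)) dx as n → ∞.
I(n) ~ sqrt(π/(20n))

φ(x) = 20 · x^2 + 10 · x^4 has its unique global minimum at x* = 0 (since φ'(x) = 40x + 40x^3 = 0 only at x = 0 for real x with both coefficients positive, and φ → ∞ as |x| → ∞). At x* = 0, φ(0) = 0 and φ''(0) = 40. Laplace's method then gives
  I(n) ~ sqrt(2π / (n · φ''(0))) · e^(−n φ(0)) = sqrt(2π / (40n)) = sqrt(π/(20n)).
The 10 · x^4 term contributes only at subleading order (an O(1/n) relative correction).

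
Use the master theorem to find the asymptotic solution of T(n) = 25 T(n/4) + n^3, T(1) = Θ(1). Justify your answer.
T(n) = Θ(n^3)

log_4 25 ≈ 2.322. f(n) = n^3 dominates n^(log_4 25) since 3 > 2.322, and the regularity condition a·f(n/b) = 25·(n/4)^3 = (25/64)·n^3 ≤ c·f(n) holds with c = 25/64 ≈ 0.391 < 1. So this is Case 3: T(n) = Θ(f(n)) = Θ(n^3).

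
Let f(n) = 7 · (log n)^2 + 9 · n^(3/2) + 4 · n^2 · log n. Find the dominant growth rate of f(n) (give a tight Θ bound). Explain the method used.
f(n) ∈ Θ(n^2 · log n)

Compare the terms by growth order. For large n, n^a · (log n)^b dominates n^a' · (log n)^b' iff a > a', or (a = a' and b > b'). Ranking the 3 terms shows the dominant one is 4 · n^2 · log n. Hence f(n) ∈ Θ(n^2 · log n).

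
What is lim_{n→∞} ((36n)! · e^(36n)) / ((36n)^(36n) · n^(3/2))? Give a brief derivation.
lim = 0

Stirling: (36n)! ~ sqrt(2π·36n) · (36n/e)^(36n). Hence
  (36n)! · e^(36n) / (36n)^(36n) ~ sqrt(2π·36n).
Dividing by n^(3/2): sqrt(2π·36n) / n^(3/2) = sqrt(2π·36) · n^((1−3)/2), so the expression behaves like sqrt(2π·36) · n^((1−3)/2) → 0.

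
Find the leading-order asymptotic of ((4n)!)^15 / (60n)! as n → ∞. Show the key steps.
((4n)!)^15/(60n)! ~ ((2π·4n)^(14/2) / sqrt(15)) · 15^(−15·4n)  →  0

Write N = 4n. Stirling: N! ~ sqrt(2π N)(N/e)^N and (15N)! ~ sqrt(2π·15N)·(15N/e)^(15N).
  (N!)^15/(15N)! ~ (2π N)^(15/2) (N/e)^(15N) / [sqrt(2π·15N) (15N/e)^(15N)]
     = (2π N)^(15/2) / sqrt(2π·15N) · (N/(15N))^(15N)
     = (2π N)^((15−1)/2) / sqrt(15) · 15^(−15N).
Since 15^15 > 1, the factor 15^(−15N) decays exponentially, so the ratio → 0. Substituting N = 4n gives the stated form.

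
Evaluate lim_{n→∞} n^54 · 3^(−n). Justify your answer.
lim = 0

Exponentials with base > 1 dominate every fixed polynomial: for any fixed c, n^c / 3^n → 0 as n → ∞ (e.g. by the ratio test, or by writing 3^n = e^(n ln 3) and noting e^(n ln 3) / n^c → ∞). Hence n^54 · 3^(−n) = n^54 / 3^n → 0.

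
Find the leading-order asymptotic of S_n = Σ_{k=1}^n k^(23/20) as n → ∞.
S_n ~ (20/43) · n^(43/20)

Integral comparison: Σ_{k=1}^n k^(23/20) = ∫_0^n x^(23/20) dx + O(n^(23/20)). The integral is n^(1 + 23/20) / (1 + 23/20) = n^((23+20)/20) / ((23+20)/20) = (20/43) · n^(43/20).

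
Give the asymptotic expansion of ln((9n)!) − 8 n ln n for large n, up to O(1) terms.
ln((9n)!) − 8 n ln n = n ln n + 9(ln 9 − 1) n + (1/2) ln(2π·9n) + O(1/n)

Stirling: ln((9n)!) = 9n ln(9n) − 9n + (1/2) ln(2π·9n) + O(1/n).
Expand 9n ln(9n) = 9n (ln n + ln 9) = 9n ln n + 9n ln 9.
Subtract 8n ln n: leading term is (9 − 8) n ln n = n ln n. The next term is 9n ln 9 − 9n = 9(ln 9 − 1) n. Then the (1/2) ln(2π·9n) correction.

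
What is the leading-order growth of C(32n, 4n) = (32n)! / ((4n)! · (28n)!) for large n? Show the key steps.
C(32n, 4n) ~ (16777216/823543)^(4n) · sqrt(4/(7π·4n))

Write N = 4n. Apply Stirling to each factorial:
  (8N)! ~ sqrt(2π·8N) · (8N/e)^(8N),
  N! ~ sqrt(2π N) · (N/e)^N,
  (7N)! ~ sqrt(2π·7N) · (7N/e)^(7N).
The exponential factors combine to (8N)^(8N) / (N^N · (7N)^(7N)) = 8^(8N)/7^(7N) = (8^8/7^7)^N = (16777216/823543)^N.
The square-root prefactors combine to sqrt(2π·8N) / (sqrt(2π N)·sqrt(2π·7N)) = sqrt(8 / (2π·7·N)) = sqrt(4/(7π·4n)).
Substituting N = 4n: C(32n, 4n) ~ (16777216/823543)^(4n) · sqrt(4/(7π·4n)).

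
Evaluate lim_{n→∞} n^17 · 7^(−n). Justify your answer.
lim = 0

Exponentials with base > 1 dominate every fixed polynomial: for any fixed c, n^c / 7^n → 0 as n → ∞ (e.g. by the ratio test, or by writing 7^n = e^(n ln 7) and noting e^(n ln 7) / n^c → ∞). Hence n^17 · 7^(−n) = n^17 / 7^n → 0.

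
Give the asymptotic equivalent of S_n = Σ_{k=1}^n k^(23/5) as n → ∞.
S_n ~ (5/28) · n^(28/5)

Integral comparison: Σ_{k=1}^n k^(23/5) = ∫_0^n x^(23/5) dx + O(n^(23/5)). The integral is n^(1 + 23/5) / (1 + 23/5) = n^((23+5)/5) / ((23+5)/5) = (5/28) · n^(28/5).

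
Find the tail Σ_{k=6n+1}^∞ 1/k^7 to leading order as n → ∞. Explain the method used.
Σ_{k>6n} 1/k^7 ~ 1/(6 · (6n)^6)

Compare to the integral: ∫_{6n}^∞ x^(−7) dx = [−x^(−6)/6]_{6n}^∞ = 1/((7−1)·(6n)^6). Euler-Maclaurin then gives
  Σ_{k>6n} 1/k^7 = ∫_{6n}^∞ dx/x^7 − 1/(2·(6n)^7) + O(1/(6n)^8).
(Equivalently this is ζ(7) − Σ_{k≤6n} 1/k^7.)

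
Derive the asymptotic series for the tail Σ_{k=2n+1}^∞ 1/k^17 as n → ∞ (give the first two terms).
Σ_{k>2n} 1/k^17 = 1/(16 · (2n)^16) − 1/(2 · (2n)^17) + O(1/(2n)^18)

Compare to the integral: ∫_{2n}^∞ x^(−17) dx = [−x^(−16)/16]_{2n}^∞ = 1/((17−1)·(2n)^16). The Euler-Maclaurin correction adds −f(2n)/2 = −1/(2·(2n)^17). Euler-Maclaurin then gives
  Σ_{k>2n} 1/k^17 = ∫_{2n}^∞ dx/x^17 − 1/(2·(2n)^17) + O(1/(2n)^18).
(Equivalently this is ζ(17) − Σ_{k≤2n} 1/k^17.)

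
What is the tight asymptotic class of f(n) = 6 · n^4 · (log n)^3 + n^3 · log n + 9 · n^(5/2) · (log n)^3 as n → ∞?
f(n) ∈ Θ(n^4 · (log n)^3)

Compare the terms by growth order. For large n, n^a · (log n)^b dominates n^a' · (log n)^b' iff a > a', or (a = a' and b > b'). Ranking the 3 terms shows the dominant one is 6 · n^4 · (log n)^3. Hence f(n) ∈ Θ(n^4 · (log n)^3).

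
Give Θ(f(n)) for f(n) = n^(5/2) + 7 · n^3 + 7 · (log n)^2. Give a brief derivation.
f(n) ∈ Θ(n^3)

Compare the terms by growth order. For large n, n^a · (log n)^b dominates n^a' · (log n)^b' iff a > a', or (a = a' and b > b'). Ranking the 3 terms shows the dominant one is 7 · n^3. Hence f(n) ∈ Θ(n^3).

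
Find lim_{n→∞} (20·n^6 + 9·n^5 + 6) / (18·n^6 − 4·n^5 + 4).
lim = 20/18 = 10/9

For large n the leading n^6 terms dominate both numerator and denominator. Dividing top and bottom by n^6, every other term tends to 0, leaving 20/18 = 10/9.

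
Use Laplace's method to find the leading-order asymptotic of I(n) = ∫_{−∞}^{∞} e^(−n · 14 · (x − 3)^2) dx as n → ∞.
I(n) = sqrt(π/(14n))

Here φ(x) = 14 · (x − 3)^2 has its unique minimum at x* = 3 with φ(x*) = 0 and φ''(x*) = 28. Laplace's method gives
  I(n) ~ e^(−n φ(x*)) · sqrt(2π / (n · φ''(x*))) = sqrt(2π / (28n)) = sqrt(π/(14n)).
This is exact: substituting u = (x − 3)·sqrt(14n) gives I(n) = (1/sqrt(14n)) ∫_{−∞}^{∞} e^(−u^2) du = sqrt(π/(14n)).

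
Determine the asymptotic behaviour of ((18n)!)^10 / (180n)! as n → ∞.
((18n)!)^10/(180n)! ~ ((2π·18n)^(9/2) / sqrt(10)) · 10^(−10·18n)  →  0

Write N = 18n. Stirling: N! ~ sqrt(2π N)(N/e)^N and (10N)! ~ sqrt(2π·10N)·(10N/e)^(10N).
  (N!)^10/(10N)! ~ (2π N)^(10/2) (N/e)^(10N) / [sqrt(2π·10N) (10N/e)^(10N)]
     = (2π N)^(10/2) / sqrt(2π·10N) · (N/(10N))^(10N)
     = (2π N)^((10−1)/2) / sqrt(10) · 10^(−10N).
Since 10^10 > 1, the factor 10^(−10N) decays exponentially, so the ratio → 0. Substituting N = 18n gives the stated form.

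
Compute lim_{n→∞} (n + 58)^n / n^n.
lim = e^58

Rewrite as (1 + 58/n)^(n). By the standard limit (1 + x/n)^n → e^x, we have (1 + 58/n)^n → e^58, and raising to the 1st power gives e^58.
More precisely, ln[(1 + 58/n)^(n)] = n · ln(1 + 58/n) = n · (58/n + O(1/n^2)) = 58 + O(1/n) → 58.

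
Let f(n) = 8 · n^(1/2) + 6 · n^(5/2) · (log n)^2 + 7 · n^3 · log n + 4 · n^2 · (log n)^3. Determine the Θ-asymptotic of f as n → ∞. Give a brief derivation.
f(n) ∈ Θ(n^3 · log n)

Compare the terms by growth order. For large n, n^a · (log n)^b dominates n^a' · (log n)^b' iff a > a', or (a = a' and b > b'). Ranking the 4 terms shows the dominant one is 7 · n^3 · log n. Hence f(n) ∈ Θ(n^3 · log n).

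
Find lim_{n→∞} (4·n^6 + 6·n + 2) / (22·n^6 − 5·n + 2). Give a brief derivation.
lim = 4/22 = 2/11

For large n the leading n^6 terms dominate both numerator and denominator. Dividing top and bottom by n^6, every other term tends to 0, leaving 4/22 = 2/11.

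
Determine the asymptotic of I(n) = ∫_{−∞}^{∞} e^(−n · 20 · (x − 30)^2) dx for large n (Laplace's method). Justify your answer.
I(n) = sqrt(π/(20n))

Here φ(x) = 20 · (x − 30)^2 has its unique minimum at x* = 30 with φ(x*) = 0 and φ''(x*) = 40. Laplace's method gives
  I(n) ~ e^(−n φ(x*)) · sqrt(2π / (n · φ''(x*))) = sqrt(2π / (40n)) = sqrt(π/(20n)).
This is exact: substituting u = (x − 30)·sqrt(20n) gives I(n) = (1/sqrt(20n)) ∫_{−∞}^{∞} e^(−u^2) du = sqrt(π/(20n)).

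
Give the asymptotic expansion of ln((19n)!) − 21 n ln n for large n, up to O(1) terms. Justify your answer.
ln((19n)!) − 21 n ln n = −2 n ln n + 19(ln 19 − 1) n + (1/2) ln(2π·19n) + O(1/n)

Stirling: ln((19n)!) = 19n ln(19n) − 19n + (1/2) ln(2π·19n) + O(1/n).
Expand 19n ln(19n) = 19n (ln n + ln 19) = 19n ln n + 19n ln 19.
Subtract 21n ln n: leading term is (19 − 21) n ln n = −2 n ln n. The next term is 19n ln 19 − 19n = 19(ln 19 − 1) n. Then the (1/2) ln(2π·19n) correction.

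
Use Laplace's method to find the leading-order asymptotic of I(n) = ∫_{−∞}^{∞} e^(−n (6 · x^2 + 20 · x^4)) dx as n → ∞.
I(n) ~ sqrt(π/(6n))

φ(x) = 6 · x^2 + 20 · x^4 has its unique global minimum at x* = 0 (since φ'(x) = 12x + 80x^3 = 0 only at x = 0 for real x with both coefficients positive, and φ → ∞ as |x| → ∞). At x* = 0, φ(0) = 0 and φ''(0) = 12. Laplace's method then gives
  I(n) ~ sqrt(2π / (n · φ''(0))) · e^(−n φ(0)) = sqrt(2π / (12n)) = sqrt(π/(6n)).
The 20 · x^4 term contributes only at subleading order (an O(1/n) relative correction).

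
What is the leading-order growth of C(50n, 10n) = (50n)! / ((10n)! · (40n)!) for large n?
C(50n, 10n) ~ (3125/256)^(10n) · sqrt(5/(8π·10n))

Write N = 10n. Apply Stirling to each factorial:
  (5N)! ~ sqrt(2π·5N) · (5N/e)^(5N),
  N! ~ sqrt(2π N) · (N/e)^N,
  (4N)! ~ sqrt(2π·4N) · (4N/e)^(4N).
The exponential factors combine to (5N)^(5N) / (N^N · (4N)^(4N)) = 5^(5N)/4^(4N) = (5^5/4^4)^N = (3125/256)^N.
The square-root prefactors combine to sqrt(2π·5N) / (sqrt(2π N)·sqrt(2π·4N)) = sqrt(5 / (2π·4·N)) = sqrt(5/(8π·10n)).
Substituting N = 10n: C(50n, 10n) ~ (3125/256)^(10n) · sqrt(5/(8π·10n)).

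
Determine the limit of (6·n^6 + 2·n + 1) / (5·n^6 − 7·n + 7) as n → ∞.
lim = 6/5

For large n the leading n^6 terms dominate both numerator and denominator. Dividing top and bottom by n^6, every other term tends to 0, leaving 6/5.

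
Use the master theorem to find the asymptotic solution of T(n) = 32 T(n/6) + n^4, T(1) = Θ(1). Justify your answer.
T(n) = Θ(n^4)

log_6 32 ≈ 1.934. f(n) = n^4 dominates n^(log_6 32) since 4 > 1.934, and the regularity condition a·f(n/b) = 32·(n/6)^4 = (32/1296)·n^4 ≤ c·f(n) holds with c = 32/1296 ≈ 0.0247 < 1. So this is Case 3: T(n) = Θ(f(n)) = Θ(n^4).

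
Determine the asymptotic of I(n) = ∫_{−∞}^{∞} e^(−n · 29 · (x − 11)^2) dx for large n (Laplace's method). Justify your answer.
I(n) = sqrt(π/(29n))

Here φ(x) = 29 · (x − 11)^2 has its unique minimum at x* = 11 with φ(x*) = 0 and φ''(x*) = 58. Laplace's method gives
  I(n) ~ e^(−n φ(x*)) · sqrt(2π / (n · φ''(x*))) = sqrt(2π / (58n)) = sqrt(π/(29n)).
This is exact: substituting u = (x − 11)·sqrt(29n) gives I(n) = (1/sqrt(29n)) ∫_{−∞}^{∞} e^(−u^2) du = sqrt(π/(29n)).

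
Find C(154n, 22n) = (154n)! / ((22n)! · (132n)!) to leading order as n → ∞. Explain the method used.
C(154n, 22n) ~ (823543/46656)^(22n) · sqrt(7/(12π·22n))

Write N = 22n. Apply Stirling to each factorial:
  (7N)! ~ sqrt(2π·7N) · (7N/e)^(7N),
  N! ~ sqrt(2π N) · (N/e)^N,
  (6N)! ~ sqrt(2π·6N) · (6N/e)^(6N).
The exponential factors combine to (7N)^(7N) / (N^N · (6N)^(6N)) = 7^(7N)/6^(6N) = (7^7/6^6)^N = (823543/46656)^N.
The square-root prefactors combine to sqrt(2π·7N) / (sqrt(2π N)·sqrt(2π·6N)) = sqrt(7 / (2π·6·N)) = sqrt(7/(12π·22n)).
Substituting N = 22n: C(154n, 22n) ~ (823543/46656)^(22n) · sqrt(7/(12π·22n)).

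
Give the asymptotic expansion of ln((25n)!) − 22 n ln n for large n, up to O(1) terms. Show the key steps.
ln((25n)!) − 22 n ln n = 3 n ln n + 25(ln 25 − 1) n + (1/2) ln(2π·25n) + O(1/n)

Stirling: ln((25n)!) = 25n ln(25n) − 25n + (1/2) ln(2π·25n) + O(1/n).
Expand 25n ln(25n) = 25n (ln n + ln 25) = 25n ln n + 25n ln 25.
Subtract 22n ln n: leading term is (25 − 22) n ln n = 3 n ln n. The next term is 25n ln 25 − 25n = 25(ln 25 − 1) n. Then the (1/2) ln(2π·25n) correction.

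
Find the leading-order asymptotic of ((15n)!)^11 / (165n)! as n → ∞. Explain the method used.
((15n)!)^11/(165n)! ~ ((2π·15n)^(10/2) / sqrt(11)) · 11^(−11·15n)  →  0

Write N = 15n. Stirling: N! ~ sqrt(2π N)(N/e)^N and (11N)! ~ sqrt(2π·11N)·(11N/e)^(11N).
  (N!)^11/(11N)! ~ (2π N)^(11/2) (N/e)^(11N) / [sqrt(2π·11N) (11N/e)^(11N)]
     = (2π N)^(11/2) / sqrt(2π·11N) · (N/(11N))^(11N)
     = (2π N)^((11−1)/2) / sqrt(11) · 11^(−11N).
Since 11^11 > 1, the factor 11^(−11N) decays exponentially, so the ratio → 0. Substituting N = 15n gives the stated form.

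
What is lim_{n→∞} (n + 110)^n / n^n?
lim = e^110

Rewrite as (1 + 110/n)^(n). By the standard limit (1 + x/n)^n → e^x, we have (1 + 110/n)^n → e^110, and raising to the 1st power gives e^110.
More precisely, ln[(1 + 110/n)^(n)] = n · ln(1 + 110/n) = n · (110/n + O(1/n^2)) = 110 + O(1/n) → 110.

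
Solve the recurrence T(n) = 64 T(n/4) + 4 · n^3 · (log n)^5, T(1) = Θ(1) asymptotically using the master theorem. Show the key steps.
T(n) = Θ(n^3 · (log n)^6)

Here log_4 64 = 3 and f(n) = 4 · n^3 · (log n)^5 = Θ(n^(log_4 64) · (log n)^5). This is the extended Case 2 of the master theorem (f matches the critical exponent up to log factors), giving T(n) = Θ(n^(log_4 64) · (log n)^(5+1)) = Θ(n^3 · (log n)^6).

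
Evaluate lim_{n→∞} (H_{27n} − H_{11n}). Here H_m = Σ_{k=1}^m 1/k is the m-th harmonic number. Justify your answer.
lim = ln(27/11)

Euler-Maclaurin gives H_m = ln m + γ + 1/(2m) + O(1/m^2). The γ and O(1/m) terms cancel in the difference:
  H_{27n} − H_{11n} = ln(27n) − ln(11n) + O(1/n) = ln(27/11) + O(1/n).
Hence the limit is ln(27/11).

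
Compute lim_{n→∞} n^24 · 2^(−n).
lim = 0

Exponentials with base > 1 dominate every fixed polynomial: for any fixed c, n^c / 2^n → 0 as n → ∞ (e.g. by the ratio test, or by writing 2^n = e^(n ln 2) and noting e^(n ln 2) / n^c → ∞). Hence n^24 · 2^(−n) = n^24 / 2^n → 0.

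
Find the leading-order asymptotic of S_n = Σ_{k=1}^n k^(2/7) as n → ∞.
S_n ~ (7/9) · n^(9/7)

Integral comparison: Σ_{k=1}^n k^(2/7) = ∫_0^n x^(2/7) dx + O(n^(2/7)). The integral is n^(1 + 2/7) / (1 + 2/7) = n^((2+7)/7) / ((2+7)/7) = (7/9) · n^(9/7).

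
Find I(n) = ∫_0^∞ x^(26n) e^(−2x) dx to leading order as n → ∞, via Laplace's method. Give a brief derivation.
I(n) ~ (sqrt(2π·26n) / 2) · (26n/(2e))^(26n)

Write the integrand as exp(26n ln x − 2x) and set f(x) = 26n ln x − 2x. Then f'(x) = 26n/x − 2 = 0 at x* = 26n/2, and f''(x*) = −26n/x*^2 = −2^2/(26n). Laplace's method (interior maximum) gives
  I(n) ~ e^(f(x*)) · sqrt(2π / |f''(x*)|)
        = exp(26n ln(26n/2) − 26n) · sqrt(2π · 26n / 2^2)
        = (26n/2)^(26n) e^(−26n) · sqrt(2π·26n) / 2
        = (sqrt(2π·26n) / 2) · (26n/(2e))^(26n).
This matches Γ(26n+1)/2^(26n+1) with Stirling applied to Γ.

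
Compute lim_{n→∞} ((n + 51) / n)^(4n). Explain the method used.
lim = e^204

Rewrite as (1 + 51/n)^(4n). By the standard limit (1 + x/n)^n → e^x, we have (1 + 51/n)^n → e^51, and raising to the 4th power gives e^204.
More precisely, ln[(1 + 51/n)^(4n)] = 4n · ln(1 + 51/n) = 4n · (51/n + O(1/n^2)) = 204 + O(1/n) → 204.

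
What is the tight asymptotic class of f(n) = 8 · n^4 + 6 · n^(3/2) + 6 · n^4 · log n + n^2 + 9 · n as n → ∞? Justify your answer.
f(n) ∈ Θ(n^4 · log n)

Compare the terms by growth order. For large n, n^a · (log n)^b dominates n^a' · (log n)^b' iff a > a', or (a = a' and b > b'). Ranking the 5 terms shows the dominant one is 6 · n^4 · log n. Hence f(n) ∈ Θ(n^4 · log n).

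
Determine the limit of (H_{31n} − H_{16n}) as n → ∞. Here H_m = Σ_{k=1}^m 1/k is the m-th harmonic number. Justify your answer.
lim = ln(31/16)

Euler-Maclaurin gives H_m = ln m + γ + 1/(2m) + O(1/m^2). The γ and O(1/m) terms cancel in the difference:
  H_{31n} − H_{16n} = ln(31n) − ln(16n) + O(1/n) = ln(31/16) + O(1/n).
Hence the limit is ln(31/16).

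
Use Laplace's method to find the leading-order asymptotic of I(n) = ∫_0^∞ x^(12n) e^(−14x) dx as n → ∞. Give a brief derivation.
I(n) ~ (sqrt(2π·12n) / 14) · (12n/(14e))^(12n)

Write the integrand as exp(12n ln x − 14x) and set f(x) = 12n ln x − 14x. Then f'(x) = 12n/x − 14 = 0 at x* = 12n/14, and f''(x*) = −12n/x*^2 = −14^2/(12n). Laplace's method (interior maximum) gives
  I(n) ~ e^(f(x*)) · sqrt(2π / |f''(x*)|)
        = exp(12n ln(12n/14) − 12n) · sqrt(2π · 12n / 14^2)
        = (12n/14)^(12n) e^(−12n) · sqrt(2π·12n) / 14
        = (sqrt(2π·12n) / 14) · (12n/(14e))^(12n).
This matches Γ(12n+1)/14^(12n+1) with Stirling applied to Γ.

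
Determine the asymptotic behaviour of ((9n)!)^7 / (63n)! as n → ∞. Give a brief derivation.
((9n)!)^7/(63n)! ~ ((2π·9n)^(6/2) / sqrt(7)) · 7^(−7·9n)  →  0

Write N = 9n. Stirling: N! ~ sqrt(2π N)(N/e)^N and (7N)! ~ sqrt(2π·7N)·(7N/e)^(7N).
  (N!)^7/(7N)! ~ (2π N)^(7/2) (N/e)^(7N) / [sqrt(2π·7N) (7N/e)^(7N)]
     = (2π N)^(7/2) / sqrt(2π·7N) · (N/(7N))^(7N)
     = (2π N)^((7−1)/2) / sqrt(7) · 7^(−7N).
Since 7^7 > 1, the factor 7^(−7N) decays exponentially, so the ratio → 0. Substituting N = 9n gives the stated form.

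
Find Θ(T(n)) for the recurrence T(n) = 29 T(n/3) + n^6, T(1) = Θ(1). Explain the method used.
T(n) = Θ(n^6)

log_3 29 ≈ 3.065. f(n) = n^6 dominates n^(log_3 29) since 6 > 3.065, and the regularity condition a·f(n/b) = 29·(n/3)^6 = (29/729)·n^6 ≤ c·f(n) holds with c = 29/729 ≈ 0.0398 < 1. So this is Case 3: T(n) = Θ(f(n)) = Θ(n^6).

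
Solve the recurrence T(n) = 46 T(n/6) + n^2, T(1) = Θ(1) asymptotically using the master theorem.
T(n) = Θ(n^(log_6 46))

Master theorem: compare f(n) = n^2 to n^(log_6 46) where log_6 46 ≈ 2.137. Since 2 < log_6 46, we have f(n) = O(n^(log_6 46 − ε)) for some ε > 0 — Case 1. Hence T(n) = Θ(n^(log_6 46)).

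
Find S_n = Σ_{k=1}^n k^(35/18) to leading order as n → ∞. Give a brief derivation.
S_n ~ (18/53) · n^(53/18)

Integral comparison: Σ_{k=1}^n k^(35/18) = ∫_0^n x^(35/18) dx + O(n^(35/18)). The integral is n^(1 + 35/18) / (1 + 35/18) = n^((35+18)/18) / ((35+18)/18) = (18/53) · n^(53/18).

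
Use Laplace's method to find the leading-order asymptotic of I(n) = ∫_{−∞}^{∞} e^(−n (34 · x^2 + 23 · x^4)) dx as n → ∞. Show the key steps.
I(n) ~ sqrt(π/(34n))

φ(x) = 34 · x^2 + 23 · x^4 has its unique global minimum at x* = 0 (since φ'(x) = 68x + 92x^3 = 0 only at x = 0 for real x with both coefficients positive, and φ → ∞ as |x| → ∞). At x* = 0, φ(0) = 0 and φ''(0) = 68. Laplace's method then gives
  I(n) ~ sqrt(2π / (n · φ''(0))) · e^(−n φ(0)) = sqrt(2π / (68n)) = sqrt(π/(34n)).
The 23 · x^4 term contributes only at subleading order (an O(1/n) relative correction).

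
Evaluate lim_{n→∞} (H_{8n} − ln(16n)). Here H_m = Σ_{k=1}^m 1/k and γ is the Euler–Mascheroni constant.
lim = −ln 2 + γ

By Euler-Maclaurin, H_m = ln m + γ + O(1/m). So
  H_{8n} − ln(16n) = ln(8n) + γ − ln(16n) + O(1/n)
                       = ln(8/16) + γ + O(1/n).
Hence the limit is ln(8/16) + γ (= −ln 2).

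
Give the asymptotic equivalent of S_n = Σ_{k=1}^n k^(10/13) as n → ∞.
S_n ~ (13/23) · n^(23/13)

Integral comparison: Σ_{k=1}^n k^(10/13) = ∫_0^n x^(10/13) dx + O(n^(10/13)). The integral is n^(1 + 10/13) / (1 + 10/13) = n^((10+13)/13) / ((10+13)/13) = (13/23) · n^(23/13).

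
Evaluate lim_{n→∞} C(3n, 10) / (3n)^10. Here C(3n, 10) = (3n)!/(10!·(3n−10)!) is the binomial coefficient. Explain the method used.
lim = 1/10! = 1/3628800

With N = 3n → ∞: C(N, 10) / N^10 = [N(N−1)…(N−9)] / (10! · N^10) = (1/10!) · 1 · (1 − 1/(3n)) · … · (1 − 9/(3n)). Each factor → 1 as N → ∞, so the limit is 1/10! = 1/3628800.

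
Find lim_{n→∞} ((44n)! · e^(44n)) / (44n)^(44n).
lim = ∞

Stirling: (44n)! ~ sqrt(2π·44n) · (44n/e)^(44n). Hence
  (44n)! · e^(44n) / (44n)^(44n) ~ sqrt(2π·44n) = sqrt(2π·44) · sqrt(n) → ∞.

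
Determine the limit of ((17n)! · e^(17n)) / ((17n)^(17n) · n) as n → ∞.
lim = 0

Stirling: (17n)! ~ sqrt(2π·17n) · (17n/e)^(17n). Hence
  (17n)! · e^(17n) / (17n)^(17n) ~ sqrt(2π·17n).
Dividing by n: sqrt(2π·17n) / n = sqrt(2π·17) · n^((1−2)/2), so the expression behaves like sqrt(2π·17) · n^((1−2)/2) → 0.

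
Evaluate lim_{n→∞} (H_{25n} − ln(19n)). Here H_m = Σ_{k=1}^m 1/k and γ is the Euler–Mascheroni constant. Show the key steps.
lim = ln(25/19) + γ

By Euler-Maclaurin, H_m = ln m + γ + O(1/m). So
  H_{25n} − ln(19n) = ln(25n) + γ − ln(19n) + O(1/n)
                       = ln(25/19) + γ + O(1/n).
Hence the limit is ln(25/19) + γ.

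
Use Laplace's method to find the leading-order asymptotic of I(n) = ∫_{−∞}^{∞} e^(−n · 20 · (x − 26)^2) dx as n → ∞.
I(n) = sqrt(π/(20n))

Here φ(x) = 20 · (x − 26)^2 has its unique minimum at x* = 26 with φ(x*) = 0 and φ''(x*) = 40. Laplace's method gives
  I(n) ~ e^(−n φ(x*)) · sqrt(2π / (n · φ''(x*))) = sqrt(2π / (40n)) = sqrt(π/(20n)).
This is exact: substituting u = (x − 26)·sqrt(20n) gives I(n) = (1/sqrt(20n)) ∫_{−∞}^{∞} e^(−u^2) du = sqrt(π/(20n)).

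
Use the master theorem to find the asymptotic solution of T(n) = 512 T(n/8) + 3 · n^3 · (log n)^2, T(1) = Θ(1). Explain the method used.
T(n) = Θ(n^3 · (log n)^3)

Here log_8 512 = 3 and f(n) = 3 · n^3 · (log n)^2 = Θ(n^(log_8 512) · (log n)^2). This is the extended Case 2 of the master theorem (f matches the critical exponent up to log factors), giving T(n) = Θ(n^(log_8 512) · (log n)^(2+1)) = Θ(n^3 · (log n)^3).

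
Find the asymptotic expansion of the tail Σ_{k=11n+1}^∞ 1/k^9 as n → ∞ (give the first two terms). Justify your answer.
Σ_{k>11n} 1/k^9 = 1/(8 · (11n)^8) − 1/(2 · (11n)^9) + O(1/(11n)^10)

Compare to the integral: ∫_{11n}^∞ x^(−9) dx = [−x^(−8)/8]_{11n}^∞ = 1/((9−1)·(11n)^8). The Euler-Maclaurin correction adds −f(11n)/2 = −1/(2·(11n)^9). Euler-Maclaurin then gives
  Σ_{k>11n} 1/k^9 = ∫_{11n}^∞ dx/x^9 − 1/(2·(11n)^9) + O(1/(11n)^10).
(Equivalently this is ζ(9) − Σ_{k≤11n} 1/k^9.)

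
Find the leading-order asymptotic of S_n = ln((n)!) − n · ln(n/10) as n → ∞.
S_n ~ n · (ln 10 − 1) + O(ln n)

Stirling: ln((n)!) = n ln(n) − n + O(ln n).
  S_n = n ln(n) − n − n ln(n/10) + O(ln n)
      = n ln(n) − n ln n + n ln 10 − n + O(ln n)
      = n ln 10 − n + O(ln n)
      = n (ln 10 − 1) + O(ln n).
Numerically ln(10) − 1 ≈ 1.3026.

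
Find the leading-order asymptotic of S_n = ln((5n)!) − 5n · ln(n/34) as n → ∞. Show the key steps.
S_n ~ 5n · (ln 170 − 1) + O(ln n)

Stirling: ln((5n)!) = 5n ln(5n) − 5n + O(ln n).
  S_n = 5n ln(5n) − 5n − 5n ln(n/34) + O(ln n)
      = 5n ln(5n) − 5n ln n + 5n ln 34 − 5n + O(ln n)
      = 5n ln 5 + 5n ln 34 − 5n + O(ln n)
      = 5n (ln 170 − 1) + O(ln n).
Numerically ln(170) − 1 ≈ 4.1358.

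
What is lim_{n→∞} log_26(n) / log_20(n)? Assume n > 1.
lim = ln(20) / ln(26) = log_26(20)

Change of base: log_26(n) = ln n / ln 26 and log_20(n) = ln n / ln 20. The ratio is (ln n / ln 26) · (ln 20 / ln n) = ln 20 / ln 26, a constant independent of n. So the limit is ln 20 / ln 26 = log_26(20).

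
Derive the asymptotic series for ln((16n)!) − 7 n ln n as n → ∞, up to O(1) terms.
ln((16n)!) − 7 n ln n = 9 n ln n + 16(ln 16 − 1) n + (1/2) ln(2π·16n) + O(1/n)

Stirling: ln((16n)!) = 16n ln(16n) − 16n + (1/2) ln(2π·16n) + O(1/n).
Expand 16n ln(16n) = 16n (ln n + ln 16) = 16n ln n + 16n ln 16.
Subtract 7n ln n: leading term is (16 − 7) n ln n = 9 n ln n. The next term is 16n ln 16 − 16n = 16(ln 16 − 1) n. Then the (1/2) ln(2π·16n) correction.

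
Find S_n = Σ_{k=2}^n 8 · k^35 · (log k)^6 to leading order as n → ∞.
S_n ~ 2 · n^36 · (log n)^6 / 9

By integral comparison, S_n = ∫_1^n 8 · x^35 · (log x)^6 dx + O(n^35 · (log n)^6). For the integral, the leading term of ∫_1^n x^35 (log x)^6 dx is n^36/36 · (log n)^6 (by repeated integration by parts; each step lowers the log-exponent and produces a relatively O(1/log n) correction). Hence S_n ~ 2 · n^36 · (log n)^6 / 9.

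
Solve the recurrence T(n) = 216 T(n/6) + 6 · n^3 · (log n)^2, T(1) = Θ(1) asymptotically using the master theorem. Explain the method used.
T(n) = Θ(n^3 · (log n)^3)

Here log_6 216 = 3 and f(n) = 6 · n^3 · (log n)^2 = Θ(n^(log_6 216) · (log n)^2). This is the extended Case 2 of the master theorem (f matches the critical exponent up to log factors), giving T(n) = Θ(n^(log_6 216) · (log n)^(2+1)) = Θ(n^3 · (log n)^3).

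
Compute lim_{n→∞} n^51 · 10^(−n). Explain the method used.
lim = 0

Exponentials with base > 1 dominate every fixed polynomial: for any fixed c, n^c / 10^n → 0 as n → ∞ (e.g. by the ratio test, or by writing 10^n = e^(n ln 10) and noting e^(n ln 10) / n^c → ∞). Hence n^51 · 10^(−n) = n^51 / 10^n → 0.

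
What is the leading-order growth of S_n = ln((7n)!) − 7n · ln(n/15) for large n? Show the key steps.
S_n ~ 7n · (ln 105 − 1) + O(ln n)

Stirling: ln((7n)!) = 7n ln(7n) − 7n + O(ln n).
  S_n = 7n ln(7n) − 7n − 7n ln(n/15) + O(ln n)
      = 7n ln(7n) − 7n ln n + 7n ln 15 − 7n + O(ln n)
      = 7n ln 7 + 7n ln 15 − 7n + O(ln n)
      = 7n (ln 105 − 1) + O(ln n).
Numerically ln(105) − 1 ≈ 3.6540.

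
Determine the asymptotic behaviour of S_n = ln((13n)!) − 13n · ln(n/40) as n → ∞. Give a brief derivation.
S_n ~ 13n · (ln 520 − 1) + O(ln n)

Stirling: ln((13n)!) = 13n ln(13n) − 13n + O(ln n).
  S_n = 13n ln(13n) − 13n − 13n ln(n/40) + O(ln n)
      = 13n ln(13n) − 13n ln n + 13n ln 40 − 13n + O(ln n)
      = 13n ln 13 + 13n ln 40 − 13n + O(ln n)
      = 13n (ln 520 − 1) + O(ln n).
Numerically ln(520) − 1 ≈ 5.2538.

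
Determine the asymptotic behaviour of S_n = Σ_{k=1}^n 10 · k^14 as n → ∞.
S_n ~ 2 · n^15 / 3

By integral comparison (Euler-Maclaurin), Σ_{k=1}^n 10 · k^14 = 10 · ∫_0^n x^14 dx + O(n^14) = 10 · n^15/15 = 2 · n^15 / 3 + O(n^14). (Equivalently, Faulhaber's formula gives the same leading term.)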